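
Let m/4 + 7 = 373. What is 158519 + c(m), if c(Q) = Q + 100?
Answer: 160083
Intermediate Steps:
m = 1464 (m = -28 + 4*373 = -28 + 1492 = 1464)
c(Q) = 100 + Q
158519 + c(m) = 158519 + (100 + 1464) = 158519 + 1564 = 160083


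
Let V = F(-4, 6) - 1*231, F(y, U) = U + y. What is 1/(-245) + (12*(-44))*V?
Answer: 29623439/245 ≈ 1.2091e+5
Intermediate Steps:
V = -229 (V = (6 - 4) - 1*231 = 2 - 231 = -229)
1/(-245) + (12*(-44))*V = 1/(-245) + (12*(-44))*(-229) = -1/245 - 528*(-229) = -1/245 + 120912 = 29623439/245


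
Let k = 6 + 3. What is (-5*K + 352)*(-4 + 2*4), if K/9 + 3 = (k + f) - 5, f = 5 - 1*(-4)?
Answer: -392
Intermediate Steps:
f = 9 (f = 5 + 4 = 9)
k = 9
K = 90 (K = -27 + 9*((9 + 9) - 5) = -27 + 9*(18 - 5) = -27 + 9*13 = -27 + 117 = 90)
(-5*K + 352)*(-4 + 2*4) = (-5*90 + 352)*(-4 + 2*4) = (-450 + 352)*(-4 + 8) = -98*4 = -392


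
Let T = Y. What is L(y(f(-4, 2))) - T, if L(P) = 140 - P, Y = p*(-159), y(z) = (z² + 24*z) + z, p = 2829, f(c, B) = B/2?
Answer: 449925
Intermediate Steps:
f(c, B) = B/2 (f(c, B) = B*(½) = B/2)
y(z) = z² + 25*z
Y = -449811 (Y = 2829*(-159) = -449811)
T = -449811
L(y(f(-4, 2))) - T = (140 - (½)*2*(25 + (½)*2)) - 1*(-449811) = (140 - (25 + 1)) + 449811 = (140 - 26) + 449811 = 114 + 449811 = 449925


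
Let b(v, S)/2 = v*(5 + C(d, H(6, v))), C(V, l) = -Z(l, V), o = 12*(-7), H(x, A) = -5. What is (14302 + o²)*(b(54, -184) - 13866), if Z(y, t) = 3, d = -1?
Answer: -291536700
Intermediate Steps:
o = -84
C(V, l) = -3 (C(V, l) = -1*3 = -3)
b(v, S) = 4*v (b(v, S) = 2*(v*(5 - 3)) = 2*(v*2) = 2*(2*v) = 4*v)
(14302 + o²)*(b(54, -184) - 13866) = (14302 + (-84)²)*(4*54 - 13866) = (14302 + 7056)*(216 - 13866) = 21358*(-13650) = -291536700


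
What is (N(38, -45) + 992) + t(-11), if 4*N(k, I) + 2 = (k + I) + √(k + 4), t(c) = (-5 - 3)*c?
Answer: 4311/4 + √42/4 ≈ 1079.4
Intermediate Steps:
t(c) = -8*c
N(k, I) = -½ + I/4 + k/4 + √(4 + k)/4 (N(k, I) = -½ + ((k + I) + √(k + 4))/4 = -½ + ((I + k) + √(4 + k))/4 = -½ + (I + k + √(4 + k))/4 = -½ + (I/4 + k/4 + √(4 + k)/4) = -½ + I/4 + k/4 + √(4 + k)/4)
(N(38, -45) + 992) + t(-11) = ((-½ + (¼)*(-45) + (¼)*38 + √(4 + 38)/4) + 992) - 8*(-11) = ((-½ - 45/4 + 19/2 + √42/4) + 992) + 88 = ((-9/4 + √42/4) + 992) + 88 = (3959/4 + √42/4) + 88 = 4311/4 + √42/4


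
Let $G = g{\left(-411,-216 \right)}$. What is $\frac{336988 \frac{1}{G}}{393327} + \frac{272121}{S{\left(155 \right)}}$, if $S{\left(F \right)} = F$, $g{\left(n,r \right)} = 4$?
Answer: $\frac{107045594852}{60965685} \approx 1755.8$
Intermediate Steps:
$G = 4$
$\frac{336988 \frac{1}{G}}{393327} + \frac{272121}{S{\left(155 \right)}} = \frac{336988 \cdot \frac{1}{4}}{393327} + \frac{272121}{155} = 336988 \cdot \frac{1}{4} \cdot \frac{1}{393327} + 272121 \cdot \frac{1}{155} = 84247 \cdot \frac{1}{393327} + \frac{272121}{155} = \frac{84247}{393327} + \frac{272121}{155} = \frac{107045594852}{60965685}$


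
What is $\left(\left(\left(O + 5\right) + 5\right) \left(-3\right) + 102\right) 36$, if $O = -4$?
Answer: $3024$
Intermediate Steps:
$\left(\left(\left(O + 5\right) + 5\right) \left(-3\right) + 102\right) 36 = \left(\left(\left(-4 + 5\right) + 5\right) \left(-3\right) + 102\right) 36 = \left(\left(1 + 5\right) \left(-3\right) + 102\right) 36 = \left(6 \left(-3\right) + 102\right) 36 = \left(-18 + 102\right) 36 = 84 \cdot 36 = 3024$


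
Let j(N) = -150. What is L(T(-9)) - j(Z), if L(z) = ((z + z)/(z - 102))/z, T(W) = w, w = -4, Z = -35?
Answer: 7949/53 ≈ 149.98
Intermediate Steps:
T(W) = -4
L(z) = 2/(-102 + z) (L(z) = ((2*z)/(-102 + z))/z = (2*z/(-102 + z))/z = 2/(-102 + z))
L(T(-9)) - j(Z) = 2/(-102 - 4) - 1*(-150) = 2/(-106) + 150 = 2*(-1/106) + 150 = -1/53 + 150 = 7949/53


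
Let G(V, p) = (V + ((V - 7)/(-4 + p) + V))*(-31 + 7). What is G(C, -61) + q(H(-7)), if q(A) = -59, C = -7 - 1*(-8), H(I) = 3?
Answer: -7099/65 ≈ -109.22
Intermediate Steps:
C = 1 (C = -7 + 8 = 1)
G(V, p) = -48*V - 24*(-7 + V)/(-4 + p) (G(V, p) = (V + ((-7 + V)/(-4 + p) + V))*(-24) = (V + (V + (-7 + V)/(-4 + p)))*(-24) = (2*V + (-7 + V)/(-4 + p))*(-24) = -48*V - 24*(-7 + V)/(-4 + p))
G(C, -61) + q(H(-7)) = 24*(7 + 7*1 - 2*1*(-61))/(-4 - 61) - 59 = 24*(7 + 7 + 122)/(-65) - 59 = 24*(-1/65)*136 - 59 = -3264/65 - 59 = -7099/65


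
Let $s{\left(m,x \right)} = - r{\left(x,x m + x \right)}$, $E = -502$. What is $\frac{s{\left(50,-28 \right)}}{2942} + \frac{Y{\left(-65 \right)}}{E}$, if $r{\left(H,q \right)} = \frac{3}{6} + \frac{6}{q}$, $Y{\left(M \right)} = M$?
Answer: $\frac{5681688}{43937299} \approx 0.12931$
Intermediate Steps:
$r{\left(H,q \right)} = \frac{1}{2} + \frac{6}{q}$ ($r{\left(H,q \right)} = 3 \cdot \frac{1}{6} + \frac{6}{q} = \frac{1}{2} + \frac{6}{q}$)
$s{\left(m,x \right)} = - \frac{12 + x + m x}{2 \left(x + m x\right)}$ ($s{\left(m,x \right)} = - \frac{12 + \left(x m + x\right)}{2 \left(x m + x\right)} = - \frac{12 + \left(m x + x\right)}{2 \left(m x + x\right)} = - \frac{12 + \left(x + m x\right)}{2 \left(x + m x\right)} = - \frac{12 + x + m x}{2 \left(x + m x\right)}$)
$\frac{s{\left(50,-28 \right)}}{2942} + \frac{Y{\left(-65 \right)}}{E} = \frac{\frac{1}{2} \frac{1}{-28} \frac{1}{1 + 50} \left(-12 - - 28 \left(1 + 50\right)\right)}{2942} - \frac{65}{-502} = \frac{1}{2} \left(- \frac{1}{28}\right) \frac{1}{51} \left(-12 - \left(-28\right) 51\right) \frac{1}{2942} - - \frac{65}{502} = \frac{1}{2} \left(- \frac{1}{28}\right) \frac{1}{51} \left(-12 + 1428\right) \frac{1}{2942} + \frac{65}{502} = \frac{1}{2} \left(- \frac{1}{28}\right) \frac{1}{51} \cdot 1416 \cdot \frac{1}{2942} + \frac{65}{502} = \left(- \frac{59}{119}\right) \frac{1}{2942} + \frac{65}{502} = - \frac{59}{350098} + \frac{65}{502} = \frac{5681688}{43937299}$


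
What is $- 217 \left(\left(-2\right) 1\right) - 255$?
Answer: $179$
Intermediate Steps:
$- 217 \left(\left(-2\right) 1\right) - 255 = \left(-217\right) \left(-2\right) - 255 = 434 - 255 = 179$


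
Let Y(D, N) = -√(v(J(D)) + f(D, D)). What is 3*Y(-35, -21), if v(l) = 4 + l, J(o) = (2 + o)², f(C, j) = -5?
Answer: -24*√17 ≈ -98.955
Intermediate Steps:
Y(D, N) = -√(-1 + (2 + D)²) (Y(D, N) = -√((4 + (2 + D)²) - 5) = -√(-1 + (2 + D)²))
3*Y(-35, -21) = 3*(-√(-1 + (2 - 35)²)) = 3*(-√(-1 + (-33)²)) = 3*(-√(-1 + 1089)) = 3*(-√1088) = 3*(-8*√17) = -24*√17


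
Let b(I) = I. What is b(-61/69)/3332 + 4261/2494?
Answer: 489742927/286695276 ≈ 1.7082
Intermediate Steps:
b(-61/69)/3332 + 4261/2494 = -61/69/3332 + 4261/2494 = -61*1/69*(1/3332) + 4261*(1/2494) = -61/69*1/3332 + 4261/2494 = -61/229908 + 4261/2494 = 489742927/286695276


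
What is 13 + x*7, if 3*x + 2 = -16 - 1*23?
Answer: -248/3 ≈ -82.667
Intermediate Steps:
x = -41/3 (x = -⅔ + (-16 - 1*23)/3 = -⅔ + (-16 - 23)/3 = -⅔ + (⅓)*(-39) = -⅔ - 13 = -41/3 ≈ -13.667)
13 + x*7 = 13 - 41/3*7 = 13 - 287/3 = -248/3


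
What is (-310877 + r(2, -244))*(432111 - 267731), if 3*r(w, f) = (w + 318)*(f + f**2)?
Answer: 988516061140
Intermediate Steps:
r(w, f) = (318 + w)*(f + f**2)/3 (r(w, f) = ((w + 318)*(f + f**2))/3 = ((318 + w)*(f + f**2))/3 = (318 + w)*(f + f**2)/3)
(-310877 + r(2, -244))*(432111 - 267731) = (-310877 + (1/3)*(-244)*(318 + 2 + 318*(-244) - 244*2))*(432111 - 267731) = (-310877 + (1/3)*(-244)*(318 + 2 - 77592 - 488))*164380 = (-310877 + (1/3)*(-244)*(-77760))*164380 = (-310877 + 6324480)*164380 = 6013603*164380 = 988516061140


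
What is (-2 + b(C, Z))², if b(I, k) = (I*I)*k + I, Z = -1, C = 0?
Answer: 4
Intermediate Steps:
b(I, k) = I + k*I² (b(I, k) = I²*k + I = k*I² + I = I + k*I²)
(-2 + b(C, Z))² = (-2 + 0*(1 + 0*(-1)))² = (-2 + 0*(1 + 0))² = (-2 + 0*1)² = (-2 + 0)² = (-2)² = 4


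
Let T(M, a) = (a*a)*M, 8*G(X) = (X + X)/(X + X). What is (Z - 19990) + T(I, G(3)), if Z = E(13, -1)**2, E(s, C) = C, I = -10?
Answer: -639653/32 ≈ -19989.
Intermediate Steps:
G(X) = 1/8 (G(X) = ((X + X)/(X + X))/8 = ((2*X)/((2*X)))/8 = ((2*X)*(1/(2*X)))/8 = (1/8)*1 = 1/8)
T(M, a) = M*a**2 (T(M, a) = a**2*M = M*a**2)
Z = 1 (Z = (-1)**2 = 1)
(Z - 19990) + T(I, G(3)) = (1 - 19990) - 10*(1/8)**2 = -19989 - 10*1/64 = -19989 - 5/32 = -639653/32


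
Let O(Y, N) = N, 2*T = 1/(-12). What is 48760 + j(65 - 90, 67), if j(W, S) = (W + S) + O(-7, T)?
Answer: 1171247/24 ≈ 48802.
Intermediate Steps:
T = -1/24 (T = (1/2)/(-12) = (1/2)*(-1/12) = -1/24 ≈ -0.041667)
j(W, S) = -1/24 + S + W (j(W, S) = (W + S) - 1/24 = (S + W) - 1/24 = -1/24 + S + W)
48760 + j(65 - 90, 67) = 48760 + (-1/24 + 67 + (65 - 90)) = 48760 + (-1/24 + 67 - 25) = 48760 + 1007/24 = 1171247/24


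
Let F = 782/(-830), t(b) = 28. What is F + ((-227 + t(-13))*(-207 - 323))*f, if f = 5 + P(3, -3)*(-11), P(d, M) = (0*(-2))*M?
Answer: 218849859/415 ≈ 5.2735e+5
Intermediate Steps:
P(d, M) = 0 (P(d, M) = 0*M = 0)
F = -391/415 (F = 782*(-1/830) = -391/415 ≈ -0.94217)
f = 5 (f = 5 + 0*(-11) = 5 + 0 = 5)
F + ((-227 + t(-13))*(-207 - 323))*f = -391/415 + ((-227 + 28)*(-207 - 323))*5 = -391/415 - 199*(-530)*5 = -391/415 + 105470*5 = -391/415 + 527350 = 218849859/415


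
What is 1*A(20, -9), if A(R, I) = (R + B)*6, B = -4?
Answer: 96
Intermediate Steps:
A(R, I) = -24 + 6*R (A(R, I) = (R - 4)*6 = (-4 + R)*6 = -24 + 6*R)
1*A(20, -9) = 1*(-24 + 6*20) = 1*(-24 + 120) = 1*96 = 96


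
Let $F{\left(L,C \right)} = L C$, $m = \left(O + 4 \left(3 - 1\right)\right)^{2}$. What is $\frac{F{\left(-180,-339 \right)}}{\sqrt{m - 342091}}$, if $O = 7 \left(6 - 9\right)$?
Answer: $- \frac{10170 i \sqrt{6978}}{8141} \approx - 104.35 i$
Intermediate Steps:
$O = -21$ ($O = 7 \left(-3\right) = -21$)
$m = 169$ ($m = \left(-21 + 4 \left(3 - 1\right)\right)^{2} = \left(-21 + 4 \cdot 2\right)^{2} = \left(-21 + 8\right)^{2} = \left(-13\right)^{2} = 169$)
$F{\left(L,C \right)} = C L$
$\frac{F{\left(-180,-339 \right)}}{\sqrt{m - 342091}} = \frac{\left(-339\right) \left(-180\right)}{\sqrt{169 - 342091}} = \frac{61020}{\sqrt{-341922}} = \frac{61020}{7 i \sqrt{6978}} = 61020 \left(- \frac{i \sqrt{6978}}{48846}\right) = - \frac{10170 i \sqrt{6978}}{8141}$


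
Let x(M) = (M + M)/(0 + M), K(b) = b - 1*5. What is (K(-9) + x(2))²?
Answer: 144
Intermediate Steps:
K(b) = -5 + b (K(b) = b - 5 = -5 + b)
x(M) = 2 (x(M) = (2*M)/M = 2)
(K(-9) + x(2))² = ((-5 - 9) + 2)² = (-14 + 2)² = (-12)² = 144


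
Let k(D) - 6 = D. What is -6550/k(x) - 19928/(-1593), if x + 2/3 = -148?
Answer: 19915817/340902 ≈ 58.421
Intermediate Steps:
x = -446/3 (x = -2/3 - 148 = -446/3 ≈ -148.67)
k(D) = 6 + D
-6550/k(x) - 19928/(-1593) = -6550/(6 - 446/3) - 19928/(-1593) = -6550/(-428/3) - 19928*(-1/1593) = -6550*(-3/428) + 19928/1593 = 9825/214 + 19928/1593 = 19915817/340902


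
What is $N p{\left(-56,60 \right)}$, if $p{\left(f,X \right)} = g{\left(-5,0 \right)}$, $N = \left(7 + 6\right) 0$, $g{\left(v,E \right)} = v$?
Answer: $0$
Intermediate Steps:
$N = 0$ ($N = 13 \cdot 0 = 0$)
$p{\left(f,X \right)} = -5$
$N p{\left(-56,60 \right)} = 0 \left(-5\right) = 0$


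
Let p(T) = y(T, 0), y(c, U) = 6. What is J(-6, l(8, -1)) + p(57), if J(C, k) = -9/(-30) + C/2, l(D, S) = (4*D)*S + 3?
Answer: 33/10 ≈ 3.3000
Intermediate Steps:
l(D, S) = 3 + 4*D*S (l(D, S) = 4*D*S + 3 = 3 + 4*D*S)
J(C, k) = 3/10 + C/2 (J(C, k) = -9*(-1/30) + C*(1/2) = 3/10 + C/2)
p(T) = 6
J(-6, l(8, -1)) + p(57) = (3/10 + (1/2)*(-6)) + 6 = (3/10 - 3) + 6 = -27/10 + 6 = 33/10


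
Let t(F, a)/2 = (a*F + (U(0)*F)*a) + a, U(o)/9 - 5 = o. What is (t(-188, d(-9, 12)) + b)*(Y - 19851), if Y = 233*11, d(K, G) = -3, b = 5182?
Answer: -986522432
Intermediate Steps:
U(o) = 45 + 9*o
t(F, a) = 2*a + 92*F*a (t(F, a) = 2*((a*F + ((45 + 9*0)*F)*a) + a) = 2*((F*a + ((45 + 0)*F)*a) + a) = 2*((F*a + (45*F)*a) + a) = 2*((F*a + 45*F*a) + a) = 2*(46*F*a + a) = 2*(a + 46*F*a) = 2*a + 92*F*a)
Y = 2563
(t(-188, d(-9, 12)) + b)*(Y - 19851) = (2*(-3)*(1 + 46*(-188)) + 5182)*(2563 - 19851) = (2*(-3)*(1 - 8648) + 5182)*(-17288) = (2*(-3)*(-8647) + 5182)*(-17288) = (51882 + 5182)*(-17288) = 57064*(-17288) = -986522432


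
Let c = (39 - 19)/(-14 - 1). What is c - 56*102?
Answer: -17140/3 ≈ -5713.3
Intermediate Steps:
c = -4/3 (c = 20/(-15) = 20*(-1/15) = -4/3 ≈ -1.3333)
c - 56*102 = -4/3 - 56*102 = -4/3 - 5712 = -17140/3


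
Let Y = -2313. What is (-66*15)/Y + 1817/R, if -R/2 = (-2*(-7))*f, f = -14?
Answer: 510089/100744 ≈ 5.0632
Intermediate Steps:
R = 392 (R = -2*(-2*(-7))*(-14) = -28*(-14) = -2*(-196) = 392)
(-66*15)/Y + 1817/R = -66*15/(-2313) + 1817/392 = -990*(-1/2313) + 1817*(1/392) = 110/257 + 1817/392 = 510089/100744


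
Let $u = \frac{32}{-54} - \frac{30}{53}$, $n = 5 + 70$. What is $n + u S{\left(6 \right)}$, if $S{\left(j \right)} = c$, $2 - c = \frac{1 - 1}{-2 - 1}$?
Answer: $\frac{104009}{1431} \approx 72.683$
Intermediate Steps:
$c = 2$ ($c = 2 - \frac{1 - 1}{-2 - 1} = 2 - \frac{0}{-3} = 2 - 0 \left(- \frac{1}{3}\right) = 2 - 0 = 2 + 0 = 2$)
$n = 75$
$u = - \frac{1658}{1431}$ ($u = 32 \left(- \frac{1}{54}\right) - \frac{30}{53} = - \frac{16}{27} - \frac{30}{53} = - \frac{1658}{1431} \approx -1.1586$)
$S{\left(j \right)} = 2$
$n + u S{\left(6 \right)} = 75 - \frac{3316}{1431} = \frac{104009}{1431}$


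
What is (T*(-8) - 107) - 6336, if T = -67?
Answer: -5907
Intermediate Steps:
(T*(-8) - 107) - 6336 = (-67*(-8) - 107) - 6336 = (536 - 107) - 6336 = 429 - 6336 = -5907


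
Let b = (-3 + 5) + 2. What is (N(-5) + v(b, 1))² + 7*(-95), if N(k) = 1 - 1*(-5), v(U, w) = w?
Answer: -616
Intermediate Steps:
b = 4 (b = 2 + 2 = 4)
N(k) = 6 (N(k) = 1 + 5 = 6)
(N(-5) + v(b, 1))² + 7*(-95) = (6 + 1)² + 7*(-95) = 7² - 665 = 49 - 665 = -616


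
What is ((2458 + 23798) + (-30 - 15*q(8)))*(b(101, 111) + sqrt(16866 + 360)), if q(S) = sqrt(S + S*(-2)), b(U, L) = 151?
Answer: 6*(151 + 3*sqrt(1914))*(4371 - 5*I*sqrt(2)) ≈ 7.4022e+6 - 11975.0*I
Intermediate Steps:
q(S) = sqrt(-S) (q(S) = sqrt(S - 2*S) = sqrt(-S))
((2458 + 23798) + (-30 - 15*q(8)))*(b(101, 111) + sqrt(16866 + 360)) = ((2458 + 23798) + (-30 - 15*2*I*sqrt(2)))*(151 + sqrt(16866 + 360)) = (26256 + (-30 - 30*I*sqrt(2)))*(151 + sqrt(17226)) = (26256 + (-30 - 30*I*sqrt(2)))*(151 + 3*sqrt(1914)) = (26226 - 30*I*sqrt(2))*(151 + 3*sqrt(1914)) = (151 + 3*sqrt(1914))*(26226 - 30*I*sqrt(2))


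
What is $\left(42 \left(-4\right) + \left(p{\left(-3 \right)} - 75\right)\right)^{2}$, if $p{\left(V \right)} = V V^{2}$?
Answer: $72900$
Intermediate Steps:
$p{\left(V \right)} = V^{3}$
$\left(42 \left(-4\right) + \left(p{\left(-3 \right)} - 75\right)\right)^{2} = \left(42 \left(-4\right) - \left(75 - \left(-3\right)^{3}\right)\right)^{2} = \left(-168 - 102\right)^{2} = \left(-270\right)^{2} = 72900$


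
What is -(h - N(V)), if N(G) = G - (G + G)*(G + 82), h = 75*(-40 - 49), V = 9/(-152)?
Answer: 77221011/11552 ≈ 6684.6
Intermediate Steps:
V = -9/152 (V = 9*(-1/152) = -9/152 ≈ -0.059211)
h = -6675 (h = 75*(-89) = -6675)
N(G) = G - 2*G*(82 + G)
-(h - N(V)) = -(-6675 - (-1)*(-9)*(163 + 2*(-9/152))/152) = -(-6675 - (-1)*(-9)*(163 - 9/76)/152) = -(-6675 - (-1)*(-9)*12379/(152*76)) = -(-6675 - 1*111411/11552) = -(-6675 - 111411/11552) = -1*(-77221011/11552) = 77221011/11552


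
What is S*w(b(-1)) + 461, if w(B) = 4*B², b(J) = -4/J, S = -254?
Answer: -15795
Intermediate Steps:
S*w(b(-1)) + 461 = -1016*(-4/(-1))² + 461 = -1016*(-4*(-1))² + 461 = -1016*4² + 461 = -1016*16 + 461 = -254*64 + 461 = -16256 + 461 = -15795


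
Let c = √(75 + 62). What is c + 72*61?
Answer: 4392 + √137 ≈ 4403.7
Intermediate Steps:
c = √137 ≈ 11.705
c + 72*61 = √137 + 72*61 = √137 + 4392 = 4392 + √137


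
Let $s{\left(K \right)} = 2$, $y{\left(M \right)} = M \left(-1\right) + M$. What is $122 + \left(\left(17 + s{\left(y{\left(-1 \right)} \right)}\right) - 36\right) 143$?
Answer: $-2309$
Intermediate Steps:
$y{\left(M \right)} = 0$ ($y{\left(M \right)} = - M + M = 0$)
$122 + \left(\left(17 + s{\left(y{\left(-1 \right)} \right)}\right) - 36\right) 143 = 122 + \left(\left(17 + 2\right) - 36\right) 143 = 122 + \left(19 - 36\right) 143 = 122 - 2431 = -2309$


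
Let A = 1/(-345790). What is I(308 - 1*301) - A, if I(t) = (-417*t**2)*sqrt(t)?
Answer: 1/345790 - 20433*sqrt(7) ≈ -54061.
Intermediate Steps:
A = -1/345790 ≈ -2.8919e-6
I(t) = -417*t**(5/2)
I(308 - 1*301) - A = -417*(308 - 1*301)**(5/2) - 1*(-1/345790) = -417*(308 - 301)**(5/2) + 1/345790 = -20433*sqrt(7) + 1/345790 = 1/345790 - 20433*sqrt(7)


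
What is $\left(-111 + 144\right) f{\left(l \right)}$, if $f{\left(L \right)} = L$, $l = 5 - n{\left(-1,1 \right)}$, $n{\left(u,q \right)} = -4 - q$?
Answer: $330$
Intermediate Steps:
$l = 10$ ($l = 5 - \left(-4 - 1\right) = 5 - -5 = 5 + 5 = 10$)
$\left(-111 + 144\right) f{\left(l \right)} = \left(-111 + 144\right) 10 = 33 \cdot 10 = 330$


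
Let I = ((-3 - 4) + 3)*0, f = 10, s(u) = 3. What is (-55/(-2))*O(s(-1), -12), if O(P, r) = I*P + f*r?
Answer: -3300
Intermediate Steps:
I = 0 (I = (-7 + 3)*0 = -4*0 = 0)
O(P, r) = 10*r (O(P, r) = 0*P + 10*r = 0 + 10*r = 10*r)
(-55/(-2))*O(s(-1), -12) = (-55/(-2))*(10*(-12)) = -55*(-½)*(-120) = (55/2)*(-120) = -3300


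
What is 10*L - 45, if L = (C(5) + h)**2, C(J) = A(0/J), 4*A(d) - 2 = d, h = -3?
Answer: 35/2 ≈ 17.500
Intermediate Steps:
A(d) = 1/2 + d/4
C(J) = 1/2 (C(J) = 1/2 + (0/J)/4 = 1/2 + (1/4)*0 = 1/2 + 0 = 1/2)
L = 25/4 (L = (1/2 - 3)**2 = (-5/2)**2 = 25/4 ≈ 6.2500)
10*L - 45 = 10*(25/4) - 45 = 125/2 - 45 = 35/2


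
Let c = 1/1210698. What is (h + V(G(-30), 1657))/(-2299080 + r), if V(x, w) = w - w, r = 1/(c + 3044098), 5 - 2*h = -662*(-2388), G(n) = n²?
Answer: 5826200055779604655/16946442168477433404 ≈ 0.34380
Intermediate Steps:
h = -1580851/2 (h = 5/2 - (-331)*(-2388) = 5/2 - ½*1580856 = 5/2 - 790428 = -1580851/2 ≈ -7.9043e+5)
c = 1/1210698 ≈ 8.2597e-7
r = 1210698/3685483360405 (r = 1/(1/1210698 + 3044098) = 1/(3685483360405/1210698) = 1210698/3685483360405 ≈ 3.2850e-7)
V(x, w) = 0
(h + V(G(-30), 1657))/(-2299080 + r) = (-1580851/2 + 0)/(-2299080 + 1210698/3685483360405) = -1580851/(2*(-8473221084238716702/3685483360405)) = -1580851/2*(-3685483360405/8473221084238716702) = 5826200055779604655/16946442168477433404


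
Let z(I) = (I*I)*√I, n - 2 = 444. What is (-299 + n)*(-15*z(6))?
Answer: -79380*√6 ≈ -1.9444e+5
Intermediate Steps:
n = 446 (n = 2 + 444 = 446)
z(I) = I^(5/2) (z(I) = I²*√I = I^(5/2))
(-299 + n)*(-15*z(6)) = (-299 + 446)*(-540*√6) = 147*(-540*√6) = -79380*√6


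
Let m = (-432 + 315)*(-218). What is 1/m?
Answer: 1/25506 ≈ 3.9206e-5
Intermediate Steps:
m = 25506 (m = -117*(-218) = 25506)
1/m = 1/25506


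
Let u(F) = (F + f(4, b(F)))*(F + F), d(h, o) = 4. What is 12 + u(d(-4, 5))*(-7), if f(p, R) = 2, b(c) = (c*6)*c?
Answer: -324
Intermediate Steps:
b(c) = 6*c² (b(c) = (6*c)*c = 6*c²)
u(F) = 2*F*(2 + F) (u(F) = (F + 2)*(F + F) = (2 + F)*(2*F) = 2*F*(2 + F))
12 + u(d(-4, 5))*(-7) = 12 + (2*4*(2 + 4))*(-7) = 12 + (2*4*6)*(-7) = 12 + 48*(-7) = 12 - 336 = -324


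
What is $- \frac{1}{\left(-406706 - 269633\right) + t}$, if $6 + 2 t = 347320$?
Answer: $\frac{1}{502682} \approx 1.9893 \cdot 10^{-6}$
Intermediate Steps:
$t = 173657$ ($t = -3 + \frac{1}{2} \cdot 347320 = -3 + 173660 = 173657$)
$- \frac{1}{\left(-406706 - 269633\right) + t} = - \frac{1}{\left(-406706 - 269633\right) + 173657} = - \frac{1}{-676339 + 173657} = - \frac{1}{-502682} = \left(-1\right) \left(- \frac{1}{502682}\right) = \frac{1}{502682}$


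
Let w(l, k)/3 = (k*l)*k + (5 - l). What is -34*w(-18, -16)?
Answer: 467670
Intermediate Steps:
w(l, k) = 15 - 3*l + 3*l*k**2 (w(l, k) = 3*((k*l)*k + (5 - l)) = 3*(l*k**2 + (5 - l)) = 3*(5 - l + l*k**2) = 15 - 3*l + 3*l*k**2)
-34*w(-18, -16) = -34*(15 - 3*(-18) + 3*(-18)*(-16)**2) = -34*(15 + 54 + 3*(-18)*256) = -34*(15 + 54 - 13824) = -34*(-13755) = -1*(-467670) = 467670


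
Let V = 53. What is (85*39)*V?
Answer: 175695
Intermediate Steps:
(85*39)*V = (85*39)*53 = 3315*53 = 175695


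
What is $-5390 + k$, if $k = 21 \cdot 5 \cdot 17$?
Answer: $-3605$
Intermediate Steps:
$k = 1785$ ($k = 105 \cdot 17 = 1785$)
$-5390 + k = -5390 + 1785 = -3605$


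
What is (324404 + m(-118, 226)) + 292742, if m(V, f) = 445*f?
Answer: 717716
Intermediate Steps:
(324404 + m(-118, 226)) + 292742 = (324404 + 445*226) + 292742 = (324404 + 100570) + 292742 = 424974 + 292742 = 717716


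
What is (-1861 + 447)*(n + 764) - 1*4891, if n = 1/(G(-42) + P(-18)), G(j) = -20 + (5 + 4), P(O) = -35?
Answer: -24958594/23 ≈ -1.0852e+6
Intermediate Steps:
G(j) = -11 (G(j) = -20 + 9 = -11)
n = -1/46 (n = 1/(-11 - 35) = 1/(-46) = -1/46 ≈ -0.021739)
(-1861 + 447)*(n + 764) - 1*4891 = (-1861 + 447)*(-1/46 + 764) - 1*4891 = -1414*35143/46 - 4891 = -24846101/23 - 4891 = -24958594/23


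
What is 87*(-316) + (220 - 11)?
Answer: -27283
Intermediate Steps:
87*(-316) + (220 - 11) = -27492 + 209 = -27283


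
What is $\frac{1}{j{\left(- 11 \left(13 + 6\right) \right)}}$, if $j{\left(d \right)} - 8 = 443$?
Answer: $\frac{1}{451} \approx 0.0022173$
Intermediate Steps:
$j{\left(d \right)} = 451$ ($j{\left(d \right)} = 8 + 443 = 451$)
$\frac{1}{j{\left(- 11 \left(13 + 6\right) \right)}} = \frac{1}{451}$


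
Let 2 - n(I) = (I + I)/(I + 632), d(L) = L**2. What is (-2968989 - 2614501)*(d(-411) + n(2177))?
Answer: -2649367975971970/2809 ≈ -9.4317e+11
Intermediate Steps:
n(I) = 2 - 2*I/(632 + I) (n(I) = 2 - (I + I)/(I + 632) = 2 - 2*I/(632 + I))
(-2968989 - 2614501)*(d(-411) + n(2177)) = (-2968989 - 2614501)*((-411)**2 + 1264/(632 + 2177)) = -5583490*(168921 + 1264/2809) = -5583490*474500353/2809 = -2649367975971970/2809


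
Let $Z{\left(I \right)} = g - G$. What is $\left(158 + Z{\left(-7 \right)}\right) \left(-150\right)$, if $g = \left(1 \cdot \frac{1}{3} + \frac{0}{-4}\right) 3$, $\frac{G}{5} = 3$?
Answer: $-21600$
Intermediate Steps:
$G = 15$ ($G = 5 \cdot 3 = 15$)
$g = 1$ ($g = \left(1 \cdot \frac{1}{3} + 0 \left(- \frac{1}{4}\right)\right) 3 = \left(\frac{1}{3} + 0\right) 3 = \frac{1}{3} \cdot 3 = 1$)
$Z{\left(I \right)} = -14$ ($Z{\left(I \right)} = 1 - 15 = -14$)
$\left(158 + Z{\left(-7 \right)}\right) \left(-150\right) = \left(158 - 14\right) \left(-150\right) = 144 \left(-150\right) = -21600$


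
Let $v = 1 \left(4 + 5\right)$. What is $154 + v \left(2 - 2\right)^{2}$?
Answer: $154$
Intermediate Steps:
$v = 9$ ($v = 1 \cdot 9 = 9$)
$154 + v \left(2 - 2\right)^{2} = 154 + 9 \left(2 - 2\right)^{2} = 154 + 9 \cdot 0^{2} = 154 + 9 \cdot 0 = 154 + 0 = 154$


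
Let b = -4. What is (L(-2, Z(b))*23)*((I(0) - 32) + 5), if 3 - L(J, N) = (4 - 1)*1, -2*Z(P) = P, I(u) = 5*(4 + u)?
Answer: 0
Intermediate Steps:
I(u) = 20 + 5*u
Z(P) = -P/2
L(J, N) = 0 (L(J, N) = 3 - (4 - 1) = 3 - 3 = 0)
(L(-2, Z(b))*23)*((I(0) - 32) + 5) = (0*23)*(((20 + 5*0) - 32) + 5) = 0*(((20 + 0) - 32) + 5) = 0*((20 - 32) + 5) = 0*(-12 + 5) = 0*(-7) = 0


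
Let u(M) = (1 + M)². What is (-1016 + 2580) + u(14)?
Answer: 1789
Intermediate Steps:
(-1016 + 2580) + u(14) = (-1016 + 2580) + (1 + 14)² = 1564 + 15² = 1564 + 225 = 1789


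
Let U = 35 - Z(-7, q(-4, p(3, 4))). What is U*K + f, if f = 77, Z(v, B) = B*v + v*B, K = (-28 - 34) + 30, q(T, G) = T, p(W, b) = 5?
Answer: 749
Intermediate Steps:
K = -32 (K = -62 + 30 = -32)
Z(v, B) = 2*B*v (Z(v, B) = B*v + B*v = 2*B*v)
U = -21 (U = 35 - 2*(-4)*(-7) = 35 - 1*56 = 35 - 56 = -21)
U*K + f = -21*(-32) + 77 = 672 + 77 = 749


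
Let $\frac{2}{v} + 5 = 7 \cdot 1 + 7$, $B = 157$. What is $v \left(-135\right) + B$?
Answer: $127$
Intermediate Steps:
$v = \frac{2}{9}$ ($v = \frac{2}{-5 + \left(7 \cdot 1 + 7\right)} = \frac{2}{-5 + \left(7 + 7\right)} = \frac{2}{-5 + 14} = \frac{2}{9} \approx 0.22222$)
$v \left(-135\right) + B = \frac{2}{9} \left(-135\right) + 157 = -30 + 157 = 127$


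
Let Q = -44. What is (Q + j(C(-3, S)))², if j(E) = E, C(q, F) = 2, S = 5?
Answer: 1764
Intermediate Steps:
(Q + j(C(-3, S)))² = (-44 + 2)² = (-42)² = 1764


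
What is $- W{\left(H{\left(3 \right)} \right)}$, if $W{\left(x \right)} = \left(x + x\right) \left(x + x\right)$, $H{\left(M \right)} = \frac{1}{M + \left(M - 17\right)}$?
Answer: $- \frac{4}{121} \approx -0.033058$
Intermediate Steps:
$H{\left(M \right)} = \frac{1}{-17 + 2 M}$ ($H{\left(M \right)} = \frac{1}{M + \left(-17 + M\right)} = \frac{1}{-17 + 2 M}$)
$W{\left(x \right)} = 4 x^{2}$ ($W{\left(x \right)} = 2 x 2 x = 4 x^{2}$)
$- W{\left(H{\left(3 \right)} \right)} = - 4 \left(\frac{1}{-17 + 2 \cdot 3}\right)^{2} = - 4 \left(\frac{1}{-17 + 6}\right)^{2} = - 4 \left(\frac{1}{-11}\right)^{2} = - 4 \left(- \frac{1}{11}\right)^{2} = - \frac{4}{121}$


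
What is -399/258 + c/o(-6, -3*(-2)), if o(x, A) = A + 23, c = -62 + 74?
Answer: -2825/2494 ≈ -1.1327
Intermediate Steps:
c = 12
o(x, A) = 23 + A
-399/258 + c/o(-6, -3*(-2)) = -399/258 + 12/(23 - 3*(-2)) = -399*1/258 + 12/(23 + 6) = -133/86 + 12/29 = -2825/2494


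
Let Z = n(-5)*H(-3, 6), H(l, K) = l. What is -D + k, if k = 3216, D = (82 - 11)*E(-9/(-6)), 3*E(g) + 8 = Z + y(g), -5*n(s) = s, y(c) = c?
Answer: 20645/6 ≈ 3440.8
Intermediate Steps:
n(s) = -s/5
Z = -3 (Z = -1/5*(-5)*(-3) = 1*(-3) = -3)
E(g) = -11/3 + g/3 (E(g) = -8/3 + (-3 + g)/3 = -8/3 + (-1 + g/3) = -11/3 + g/3)
D = -1349/6 (D = (82 - 11)*(-11/3 + (-9/(-6))/3) = 71*(-11/3 + (-9*(-1/6))/3) = 71*(-11/3 + (1/3)*(3/2)) = 71*(-11/3 + 1/2) = 71*(-19/6) = -1349/6 ≈ -224.83)
-D + k = -1*(-1349/6) + 3216 = 1349/6 + 3216 = 20645/6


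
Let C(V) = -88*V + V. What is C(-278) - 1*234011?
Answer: -209825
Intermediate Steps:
C(V) = -87*V
C(-278) - 1*234011 = -87*(-278) - 1*234011 = 24186 - 234011 = -209825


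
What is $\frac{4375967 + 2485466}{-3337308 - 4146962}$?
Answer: $- \frac{6861433}{7484270} \approx -0.91678$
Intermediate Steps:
$\frac{4375967 + 2485466}{-3337308 - 4146962} = \frac{6861433}{-7484270} = 6861433 \left(- \frac{1}{7484270}\right) = - \frac{6861433}{7484270}$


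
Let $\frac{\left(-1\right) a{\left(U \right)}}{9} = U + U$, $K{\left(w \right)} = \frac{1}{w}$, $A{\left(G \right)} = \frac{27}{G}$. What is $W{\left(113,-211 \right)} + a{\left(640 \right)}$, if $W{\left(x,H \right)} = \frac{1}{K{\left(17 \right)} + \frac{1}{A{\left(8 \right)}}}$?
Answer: $- \frac{1877301}{163} \approx -11517.0$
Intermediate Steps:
$W{\left(x,H \right)} = \frac{459}{163}$ ($W{\left(x,H \right)} = \frac{1}{\frac{1}{17} + \frac{1}{27 \cdot \frac{1}{8}}} = \frac{1}{\frac{1}{17} + \frac{1}{\frac{27}{8}}} = \frac{1}{\frac{1}{17} + \frac{8}{27}} = \frac{1}{\frac{163}{459}} = \frac{459}{163}$)
$a{\left(U \right)} = - 18 U$ ($a{\left(U \right)} = - 9 \left(U + U\right) = - 9 \cdot 2 U = - 18 U$)
$W{\left(113,-211 \right)} + a{\left(640 \right)} = \frac{459}{163} - 11520 = - \frac{1877301}{163}$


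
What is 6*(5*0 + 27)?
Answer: 162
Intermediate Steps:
6*(5*0 + 27) = 6*(0 + 27) = 6*27 = 162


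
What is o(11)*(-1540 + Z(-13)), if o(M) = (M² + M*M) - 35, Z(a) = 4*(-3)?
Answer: -321264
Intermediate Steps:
Z(a) = -12
o(M) = -35 + 2*M² (o(M) = (M² + M²) - 35 = 2*M² - 35 = -35 + 2*M²)
o(11)*(-1540 + Z(-13)) = (-35 + 2*11²)*(-1540 - 12) = (-35 + 2*121)*(-1552) = (-35 + 242)*(-1552) = 207*(-1552) = -321264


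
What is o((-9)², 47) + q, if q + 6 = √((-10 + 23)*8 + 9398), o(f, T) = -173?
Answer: -179 + √9502 ≈ -81.522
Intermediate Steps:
q = -6 + √9502 (q = -6 + √((-10 + 23)*8 + 9398) = -6 + √(13*8 + 9398) = -6 + √(104 + 9398) = -6 + √9502 ≈ 91.478)
o((-9)², 47) + q = -173 + (-6 + √9502) = -179 + √9502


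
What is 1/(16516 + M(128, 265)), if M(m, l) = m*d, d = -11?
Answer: 1/15108 ≈ 6.6190e-5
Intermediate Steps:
M(m, l) = -11*m (M(m, l) = m*(-11) = -11*m)
1/(16516 + M(128, 265)) = 1/(16516 - 11*128) = 1/(16516 - 1408) = 1/15108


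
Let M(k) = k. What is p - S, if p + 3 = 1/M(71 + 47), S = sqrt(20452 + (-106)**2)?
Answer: -353/118 - 2*sqrt(7922) ≈ -181.00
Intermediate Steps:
S = 2*sqrt(7922) (S = sqrt(20452 + 11236) = sqrt(31688) = 2*sqrt(7922) ≈ 178.01)
p = -353/118 (p = -3 + 1/(71 + 47) = -3 + 1/118 = -353/118 ≈ -2.9915)
p - S = -353/118 - 2*sqrt(7922)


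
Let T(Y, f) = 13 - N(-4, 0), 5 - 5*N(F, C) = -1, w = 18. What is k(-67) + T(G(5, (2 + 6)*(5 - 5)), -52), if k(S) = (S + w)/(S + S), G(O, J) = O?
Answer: 8151/670 ≈ 12.166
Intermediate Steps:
N(F, C) = 6/5 (N(F, C) = 1 - 1/5*(-1) = 1 + 1/5 = 6/5)
k(S) = (18 + S)/(2*S) (k(S) = (S + 18)/(S + S) = (18 + S)/((2*S)) = (18 + S)*(1/(2*S)) = (18 + S)/(2*S))
T(Y, f) = 59/5 (T(Y, f) = 13 - 1*6/5 = 13 - 6/5 = 59/5)
k(-67) + T(G(5, (2 + 6)*(5 - 5)), -52) = (1/2)*(18 - 67)/(-67) + 59/5 = (1/2)*(-1/67)*(-49) + 59/5 = 49/134 + 59/5 = 8151/670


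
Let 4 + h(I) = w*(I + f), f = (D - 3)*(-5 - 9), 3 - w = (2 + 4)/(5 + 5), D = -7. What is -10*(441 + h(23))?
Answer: -8282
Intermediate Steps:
w = 12/5 (w = 3 - (2 + 4)/(5 + 5) = 3 - 6/10 = 3 - 1*⅗ = 3 - ⅗ = 12/5 ≈ 2.4000)
f = 140 (f = (-7 - 3)*(-5 - 9) = -10*(-14) = 140)
h(I) = 332 + 12*I/5 (h(I) = -4 + 12*(I + 140)/5 = -4 + 12*(140 + I)/5 = -4 + (336 + 12*I/5) = 332 + 12*I/5)
-10*(441 + h(23)) = -10*(441 + (332 + (12/5)*23)) = -10*(441 + (332 + 276/5)) = -10*(441 + 1936/5) = -10*4141/5 = -8282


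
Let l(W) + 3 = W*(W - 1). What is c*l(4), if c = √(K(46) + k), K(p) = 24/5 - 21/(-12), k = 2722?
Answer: 99*√2255/10 ≈ 470.12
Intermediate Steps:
K(p) = 131/20 (K(p) = 24*(⅕) - 21*(-1/12) = 24/5 + 7/4 = 131/20)
l(W) = -3 + W*(-1 + W) (l(W) = -3 + W*(W - 1) = -3 + W*(-1 + W))
c = 11*√2255/10 (c = √(131/20 + 2722) = √(54571/20) = 11*√2255/10 ≈ 52.236)
c*l(4) = (11*√2255/10)*(-3 + 4² - 1*4) = (11*√2255/10)*(-3 + 16 - 4) = (11*√2255/10)*9 = 99*√2255/10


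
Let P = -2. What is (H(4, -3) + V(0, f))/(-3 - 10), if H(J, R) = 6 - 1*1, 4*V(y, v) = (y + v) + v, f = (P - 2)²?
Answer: -1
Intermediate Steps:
f = 16 (f = (-2 - 2)² = (-4)² = 16)
V(y, v) = v/2 + y/4 (V(y, v) = ((y + v) + v)/4 = ((v + y) + v)/4 = (y + 2*v)/4 = v/2 + y/4)
H(J, R) = 5 (H(J, R) = 6 - 1 = 5)
(H(4, -3) + V(0, f))/(-3 - 10) = (5 + ((½)*16 + (¼)*0))/(-3 - 10) = (5 + (8 + 0))/(-13) = -(5 + 8)/13 = -1/13*13 = -1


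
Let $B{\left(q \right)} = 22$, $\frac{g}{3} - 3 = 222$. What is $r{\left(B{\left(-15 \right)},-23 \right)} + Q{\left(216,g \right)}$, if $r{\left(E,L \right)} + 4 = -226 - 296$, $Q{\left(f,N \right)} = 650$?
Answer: $124$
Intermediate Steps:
$g = 675$ ($g = 9 + 3 \cdot 222 = 9 + 666 = 675$)
$r{\left(E,L \right)} = -526$ ($r{\left(E,L \right)} = -4 - 522 = -526$)
$r{\left(B{\left(-15 \right)},-23 \right)} + Q{\left(216,g \right)} = -526 + 650 = 124$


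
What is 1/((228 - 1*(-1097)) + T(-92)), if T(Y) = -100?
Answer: 1/1225 ≈ 0.00081633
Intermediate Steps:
1/((228 - 1*(-1097)) + T(-92)) = 1/((228 - 1*(-1097)) - 100) = 1/((228 + 1097) - 100) = 1/(1325 - 100) = 1/1225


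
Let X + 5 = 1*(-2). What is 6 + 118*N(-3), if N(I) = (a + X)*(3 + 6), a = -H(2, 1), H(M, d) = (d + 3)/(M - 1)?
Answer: -11676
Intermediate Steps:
H(M, d) = (3 + d)/(-1 + M)
a = -4 (a = -(3 + 1)/(-1 + 2) = -4/1 = -4 ≈ -4.0000)
X = -7 (X = -5 + 1*(-2) = -5 - 2 = -7)
N(I) = -99 (N(I) = (-4 - 7)*(3 + 6) = -11*9 = -99)
6 + 118*N(-3) = 6 + 118*(-99) = 6 - 11682 = -11676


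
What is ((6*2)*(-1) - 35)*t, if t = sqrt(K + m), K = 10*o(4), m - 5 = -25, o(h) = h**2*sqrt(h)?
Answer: -470*sqrt(3) ≈ -814.06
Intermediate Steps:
o(h) = h**(5/2)
m = -20 (m = 5 - 25 = -20)
K = 320 (K = 10*4**(5/2) = 10*32 = 320)
t = 10*sqrt(3) (t = sqrt(320 - 20) = sqrt(300) = 10*sqrt(3) ≈ 17.320)
((6*2)*(-1) - 35)*t = ((6*2)*(-1) - 35)*(10*sqrt(3)) = (12*(-1) - 35)*(10*sqrt(3)) = (-12 - 35)*(10*sqrt(3)) = -470*sqrt(3)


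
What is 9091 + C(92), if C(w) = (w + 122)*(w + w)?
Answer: 48467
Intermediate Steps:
C(w) = 2*w*(122 + w) (C(w) = (122 + w)*(2*w) = 2*w*(122 + w))
9091 + C(92) = 9091 + 2*92*(122 + 92) = 9091 + 2*92*214 = 9091 + 39376 = 48467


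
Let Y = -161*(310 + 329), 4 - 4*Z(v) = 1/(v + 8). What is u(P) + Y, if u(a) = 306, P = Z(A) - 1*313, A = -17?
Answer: -102573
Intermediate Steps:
Z(v) = 1 - 1/(4*(8 + v)) (Z(v) = 1 - 1/(4*(v + 8)) = 1 - 1/(4*(8 + v)))
Y = -102879 (Y = -161*639 = -102879)
P = -11231/36 (P = (31/4 - 17)/(8 - 17) - 1*313 = -37/4/(-9) - 313 = -⅑*(-37/4) - 313 = 37/36 - 313 = -11231/36 ≈ -311.97)
u(P) + Y = 306 - 102879 = -102573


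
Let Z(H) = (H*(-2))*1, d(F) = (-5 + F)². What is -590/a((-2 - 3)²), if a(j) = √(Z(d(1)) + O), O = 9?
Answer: 590*I*√23/23 ≈ 123.02*I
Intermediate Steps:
Z(H) = -2*H (Z(H) = -2*H*1 = -2*H)
a(j) = I*√23 (a(j) = √(-2*(-5 + 1)² + 9) = √(-2*(-4)² + 9) = √(-2*16 + 9) = √(-32 + 9) = √(-23) = I*√23)
-590/a((-2 - 3)²) = -590*(-I*√23/23) = -(-590)*I*√23/23 = 590*I*√23/23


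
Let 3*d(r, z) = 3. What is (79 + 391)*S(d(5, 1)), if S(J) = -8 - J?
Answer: -4230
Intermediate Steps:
d(r, z) = 1 (d(r, z) = (⅓)*3 = 1)
(79 + 391)*S(d(5, 1)) = (79 + 391)*(-8 - 1*1) = 470*(-8 - 1) = 470*(-9) = -4230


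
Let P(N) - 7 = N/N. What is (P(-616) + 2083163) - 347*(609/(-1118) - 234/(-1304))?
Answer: 759295364485/364468 ≈ 2.0833e+6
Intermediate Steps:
P(N) = 8 (P(N) = 7 + N/N = 7 + 1 = 8)
(P(-616) + 2083163) - 347*(609/(-1118) - 234/(-1304)) = (8 + 2083163) - 347*(609/(-1118) - 234/(-1304)) = 2083171 - 347*(609*(-1/1118) - 234*(-1/1304)) = 2083171 - 347*(-609/1118 + 117/652) = 2083171 - 347*(-133131/364468) = 2083171 + 46196457/364468 = 759295364485/364468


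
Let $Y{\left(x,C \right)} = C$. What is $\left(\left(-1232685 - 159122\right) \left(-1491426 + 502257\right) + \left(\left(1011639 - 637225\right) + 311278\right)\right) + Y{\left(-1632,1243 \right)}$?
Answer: $1376733025318$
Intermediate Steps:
$\left(\left(-1232685 - 159122\right) \left(-1491426 + 502257\right) + \left(\left(1011639 - 637225\right) + 311278\right)\right) + Y{\left(-1632,1243 \right)} = \left(\left(-1232685 - 159122\right) \left(-1491426 + 502257\right) + \left(\left(1011639 - 637225\right) + 311278\right)\right) + 1243 = \left(\left(-1391807\right) \left(-989169\right) + \left(374414 + 311278\right)\right) + 1243 = \left(1376732338383 + 685692\right) + 1243 = 1376733024075 + 1243 = 1376733025318$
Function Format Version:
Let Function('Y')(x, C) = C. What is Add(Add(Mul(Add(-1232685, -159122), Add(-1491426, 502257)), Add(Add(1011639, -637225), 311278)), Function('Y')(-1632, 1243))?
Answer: 1376733025318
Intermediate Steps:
Add(Add(Mul(Add(-1232685, -159122), Add(-1491426, 502257)), Add(Add(1011639, -637225), 311278)), Function('Y')(-1632, 1243)) = Add(Add(Mul(Add(-1232685, -159122), Add(-1491426, 502257)), Add(Add(1011639, -637225), 311278)), 1243) = Add(Add(Mul(-1391807, -989169), Add(374414, 311278)), 1243) = Add(Add(1376732338383, 685692), 1243) = Add(1376733024075, 1243) = 1376733025318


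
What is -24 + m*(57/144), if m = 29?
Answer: -601/48 ≈ -12.521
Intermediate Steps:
-24 + m*(57/144) = -24 + 29*(57/144) = -24 + 29*(57*(1/144)) = -24 + 29*(19/48) = -24 + 551/48 = -601/48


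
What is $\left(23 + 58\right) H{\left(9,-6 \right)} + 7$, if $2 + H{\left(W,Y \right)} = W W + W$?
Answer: $7135$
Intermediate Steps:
$H{\left(W,Y \right)} = -2 + W + W^{2}$ ($H{\left(W,Y \right)} = -2 + \left(W W + W\right) = -2 + \left(W^{2} + W\right) = -2 + \left(W + W^{2}\right) = -2 + W + W^{2}$)
$\left(23 + 58\right) H{\left(9,-6 \right)} + 7 = \left(23 + 58\right) \left(-2 + 9 + 9^{2}\right) + 7 = 81 \left(-2 + 9 + 81\right) + 7 = 81 \cdot 88 + 7 = 7128 + 7 = 7135$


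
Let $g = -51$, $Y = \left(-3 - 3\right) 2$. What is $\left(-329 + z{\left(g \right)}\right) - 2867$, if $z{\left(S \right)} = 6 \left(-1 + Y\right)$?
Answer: $-3274$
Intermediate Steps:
$Y = -12$ ($Y = \left(-6\right) 2 = -12$)
$z{\left(S \right)} = -78$ ($z{\left(S \right)} = 6 \left(-1 - 12\right) = 6 \left(-13\right) = -78$)
$\left(-329 + z{\left(g \right)}\right) - 2867 = \left(-329 - 78\right) - 2867 = -407 - 2867 = -3274$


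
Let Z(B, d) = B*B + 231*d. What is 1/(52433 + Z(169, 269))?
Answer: 1/143133 ≈ 6.9865e-6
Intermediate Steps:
Z(B, d) = B² + 231*d
1/(52433 + Z(169, 269)) = 1/(52433 + (169² + 231*269)) = 1/(52433 + (28561 + 62139)) = 1/(52433 + 90700) = 1/143133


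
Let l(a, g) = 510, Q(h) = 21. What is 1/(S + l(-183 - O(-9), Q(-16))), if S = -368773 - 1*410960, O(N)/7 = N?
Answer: -1/779223 ≈ -1.2833e-6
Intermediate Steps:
O(N) = 7*N
S = -779733 (S = -368773 - 410960 = -779733)
1/(S + l(-183 - O(-9), Q(-16))) = 1/(-779733 + 510) = 1/(-779223) = -1/779223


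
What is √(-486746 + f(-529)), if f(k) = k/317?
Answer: I*√48912786487/317 ≈ 697.67*I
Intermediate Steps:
f(k) = k/317 (f(k) = k*(1/317) = k/317)
√(-486746 + f(-529)) = √(-486746 + (1/317)*(-529)) = √(-486746 - 529/317) = √(-154299011/317) = I*√48912786487/317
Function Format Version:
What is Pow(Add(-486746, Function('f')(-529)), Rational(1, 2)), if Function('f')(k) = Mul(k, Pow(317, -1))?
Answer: Mul(Rational(1, 317), I, Pow(48912786487, Rational(1, 2))) ≈ Mul(697.67, I)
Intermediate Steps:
Function('f')(k) = Mul(Rational(1, 317), k) (Function('f')(k) = Mul(k, Rational(1, 317)) = Mul(Rational(1, 317), k))
Pow(Add(-486746, Function('f')(-529)), Rational(1, 2)) = Pow(Add(-486746, Mul(Rational(1, 317), -529)), Rational(1, 2)) = Pow(Add(-486746, Rational(-529, 317)), Rational(1, 2)) = Pow(Rational(-154299011, 317), Rational(1, 2)) = Mul(Rational(1, 317), I, Pow(48912786487, Rational(1, 2)))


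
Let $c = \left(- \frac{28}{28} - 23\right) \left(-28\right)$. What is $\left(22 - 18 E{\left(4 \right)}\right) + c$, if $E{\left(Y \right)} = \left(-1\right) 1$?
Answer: $712$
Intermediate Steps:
$E{\left(Y \right)} = -1$
$c = 672$ ($c = \left(\left(-28\right) \frac{1}{28} - 23\right) \left(-28\right) = \left(-1 - 23\right) \left(-28\right) = \left(-24\right) \left(-28\right) = 672$)
$\left(22 - 18 E{\left(4 \right)}\right) + c = \left(22 - -18\right) + 672 = \left(22 + 18\right) + 672 = 40 + 672 = 712$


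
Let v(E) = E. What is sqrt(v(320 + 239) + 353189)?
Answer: 2*sqrt(88437) ≈ 594.77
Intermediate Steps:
sqrt(v(320 + 239) + 353189) = sqrt((320 + 239) + 353189) = sqrt(559 + 353189) = sqrt(353748) = 2*sqrt(88437)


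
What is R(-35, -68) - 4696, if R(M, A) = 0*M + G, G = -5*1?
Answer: -4701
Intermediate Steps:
G = -5
R(M, A) = -5 (R(M, A) = 0*M - 5 = 0 - 5 = -5)
R(-35, -68) - 4696 = -5 - 4696 = -4701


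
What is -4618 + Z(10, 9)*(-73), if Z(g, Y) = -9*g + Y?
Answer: 1295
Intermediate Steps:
Z(g, Y) = Y - 9*g
-4618 + Z(10, 9)*(-73) = -4618 + (9 - 9*10)*(-73) = -4618 + (9 - 90)*(-73) = -4618 - 81*(-73) = -4618 + 5913 = 1295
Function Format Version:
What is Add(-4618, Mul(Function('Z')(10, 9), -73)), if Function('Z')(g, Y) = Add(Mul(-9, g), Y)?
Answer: 1295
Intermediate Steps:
Function('Z')(g, Y) = Add(Y, Mul(-9, g))
Add(-4618, Mul(Function('Z')(10, 9), -73)) = Add(-4618, Mul(Add(9, Mul(-9, 10)), -73)) = Add(-4618, Mul(Add(9, -90), -73)) = Add(-4618, Mul(-81, -73)) = Add(-4618, 5913) = 1295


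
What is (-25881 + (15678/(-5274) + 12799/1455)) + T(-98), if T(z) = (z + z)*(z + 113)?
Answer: -12284341813/426315 ≈ -28815.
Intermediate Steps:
T(z) = 2*z*(113 + z) (T(z) = (2*z)*(113 + z) = 2*z*(113 + z))
(-25881 + (15678/(-5274) + 12799/1455)) + T(-98) = (-25881 + (15678/(-5274) + 12799/1455)) + 2*(-98)*(113 - 98) = (-25881 + (15678*(-1/5274) + 12799*(1/1455))) + 2*(-98)*15 = (-25881 + (-871/293 + 12799/1455)) - 2940 = (-25881 + 2482802/426315) - 2940 = -11030975713/426315 - 2940 = -12284341813/426315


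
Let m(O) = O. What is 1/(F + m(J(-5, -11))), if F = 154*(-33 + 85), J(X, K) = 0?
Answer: 1/8008 ≈ 0.00012488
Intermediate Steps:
F = 8008 (F = 154*52 = 8008)
1/(F + m(J(-5, -11))) = 1/(8008 + 0) = 1/8008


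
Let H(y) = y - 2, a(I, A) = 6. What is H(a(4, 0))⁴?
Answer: 256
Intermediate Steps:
H(y) = -2 + y
H(a(4, 0))⁴ = (-2 + 6)⁴ = 4⁴ = 256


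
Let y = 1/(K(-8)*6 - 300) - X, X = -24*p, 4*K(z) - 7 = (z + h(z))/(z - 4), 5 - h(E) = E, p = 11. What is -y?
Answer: -612736/2321 ≈ -264.00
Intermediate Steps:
h(E) = 5 - E
K(z) = 7/4 + 5/(4*(-4 + z)) (K(z) = 7/4 + ((z + (5 - z))/(z - 4))/4 = 7/4 + (5/(-4 + z))/4 = 7/4 + 5/(4*(-4 + z)))
X = -264 (X = -24*11 = -264)
y = 612736/2321 (y = 1/(((-23 + 7*(-8))/(4*(-4 - 8)))*6 - 300) - 1*(-264) = 1/(((1/4)*(-23 - 56)/(-12))*6 - 300) + 264 = 1/(((1/4)*(-1/12)*(-79))*6 - 300) + 264 = 1/((79/48)*6 - 300) + 264 = 1/(79/8 - 300) + 264 = 1/(-2321/8) + 264 = -8/2321 + 264 = 612736/2321 ≈ 264.00)
-y = -1*612736/2321 = -612736/2321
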